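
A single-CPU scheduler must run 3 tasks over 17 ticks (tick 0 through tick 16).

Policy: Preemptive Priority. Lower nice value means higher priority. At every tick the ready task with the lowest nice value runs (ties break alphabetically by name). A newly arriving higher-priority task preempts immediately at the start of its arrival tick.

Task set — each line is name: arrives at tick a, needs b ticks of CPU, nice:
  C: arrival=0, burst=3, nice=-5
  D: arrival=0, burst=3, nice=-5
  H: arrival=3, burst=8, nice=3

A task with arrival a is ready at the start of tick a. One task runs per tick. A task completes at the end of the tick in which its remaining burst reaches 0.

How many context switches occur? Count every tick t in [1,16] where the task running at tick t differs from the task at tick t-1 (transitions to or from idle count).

context switches = 3

t=0: ready={C,D} → run C
t=1: ready={C,D} → run C
t=2: ready={C,D} → run C
t=3: ready={D,H} → run D
t=4: ready={D,H} → run D
t=5: ready={D,H} → run D
t=6: ready={H} → run H
t=7: ready={H} → run H
t=8: ready={H} → run H
t=9: ready={H} → run H
t=10: ready={H} → run H
t=11: ready={H} → run H
t=12: ready={H} → run H
t=13: ready={H} → run H
t=14: (idle)
t=15: (idle)
t=16: (idle)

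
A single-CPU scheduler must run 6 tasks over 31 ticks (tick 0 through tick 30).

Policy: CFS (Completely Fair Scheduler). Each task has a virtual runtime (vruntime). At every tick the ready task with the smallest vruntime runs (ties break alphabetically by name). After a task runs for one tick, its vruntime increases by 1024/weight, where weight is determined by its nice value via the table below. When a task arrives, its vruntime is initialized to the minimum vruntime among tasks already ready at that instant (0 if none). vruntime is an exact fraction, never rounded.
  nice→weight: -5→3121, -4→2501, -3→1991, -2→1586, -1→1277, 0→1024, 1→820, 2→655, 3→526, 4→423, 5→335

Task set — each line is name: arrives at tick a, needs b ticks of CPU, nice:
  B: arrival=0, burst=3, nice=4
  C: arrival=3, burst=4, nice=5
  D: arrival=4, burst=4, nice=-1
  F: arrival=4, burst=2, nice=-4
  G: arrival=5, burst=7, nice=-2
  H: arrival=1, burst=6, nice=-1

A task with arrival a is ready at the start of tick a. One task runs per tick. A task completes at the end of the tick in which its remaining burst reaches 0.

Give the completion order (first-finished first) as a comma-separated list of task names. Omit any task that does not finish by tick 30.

completion order = F, B, D, H, G, C

t=0: vr[B=0] → run B
t=1: vr[B=1024/423 H=1024/423] → run B
t=2: vr[B=2048/423 H=1024/423] → run H
t=3: vr[B=2048/423 C=1740800/540171 H=1740800/540171] → run C
t=4: vr[B=2048/423 C=1136303104/180957285 D=1740800/540171 F=1740800/540171 H=1740800/540171] → run D
t=5: vr[B=2048/423 C=1136303104/180957285 D=2173952/540171 F=1740800/540171 G=1740800/540171 H=1740800/540171] → run F
t=6: vr[B=2048/423 C=1136303104/180957285 D=2173952/540171 F=4906875904/1350967671 G=1740800/540171 H=1740800/540171] → run G
t=7: vr[B=2048/423 C=1136303104/180957285 D=2173952/540171 F=4906875904/1350967671 G=1657021952/428355603 H=1740800/540171] → run H
t=8: vr[B=2048/423 C=1136303104/180957285 D=2173952/540171 F=4906875904/1350967671 G=1657021952/428355603 H=2173952/540171] → run F
t=9: vr[B=2048/423 C=1136303104/180957285 D=2173952/540171 G=1657021952/428355603 H=2173952/540171] → run G
t=10: vr[B=2048/423 C=1136303104/180957285 D=2173952/540171 G=1933589504/428355603 H=2173952/540171] → run D
t=11: vr[B=2048/423 C=1136303104/180957285 D=2607104/540171 G=1933589504/428355603 H=2173952/540171] → run H
t=12: vr[B=2048/423 C=1136303104/180957285 D=2607104/540171 G=1933589504/428355603 H=2607104/540171] → run G
t=13: vr[B=2048/423 C=1136303104/180957285 D=2607104/540171 G=2210157056/428355603 H=2607104/540171] → run D
t=14: vr[B=2048/423 C=1136303104/180957285 D=3040256/540171 G=2210157056/428355603 H=2607104/540171] → run H
t=15: vr[B=2048/423 C=1136303104/180957285 D=3040256/540171 G=2210157056/428355603 H=3040256/540171] → run B
t=16: vr[C=1136303104/180957285 D=3040256/540171 G=2210157056/428355603 H=3040256/540171] → run G
t=17: vr[C=1136303104/180957285 D=3040256/540171 G=2486724608/428355603 H=3040256/540171] → run D
t=18: vr[C=1136303104/180957285 G=2486724608/428355603 H=3040256/540171] → run H
t=19: vr[C=1136303104/180957285 G=2486724608/428355603 H=3473408/540171] → run G
t=20: vr[C=1136303104/180957285 G=2763292160/428355603 H=3473408/540171] → run C
t=21: vr[C=1689438208/180957285 G=2763292160/428355603 H=3473408/540171] → run H
t=22: vr[C=1689438208/180957285 G=2763292160/428355603] → run G
t=23: vr[C=1689438208/180957285 G=3039859712/428355603] → run G
t=24: vr[C=1689438208/180957285] → run C
t=25: vr[C=2242573312/180957285] → run C
t=26: (idle)
t=27: (idle)
t=28: (idle)
t=29: (idle)
t=30: (idle)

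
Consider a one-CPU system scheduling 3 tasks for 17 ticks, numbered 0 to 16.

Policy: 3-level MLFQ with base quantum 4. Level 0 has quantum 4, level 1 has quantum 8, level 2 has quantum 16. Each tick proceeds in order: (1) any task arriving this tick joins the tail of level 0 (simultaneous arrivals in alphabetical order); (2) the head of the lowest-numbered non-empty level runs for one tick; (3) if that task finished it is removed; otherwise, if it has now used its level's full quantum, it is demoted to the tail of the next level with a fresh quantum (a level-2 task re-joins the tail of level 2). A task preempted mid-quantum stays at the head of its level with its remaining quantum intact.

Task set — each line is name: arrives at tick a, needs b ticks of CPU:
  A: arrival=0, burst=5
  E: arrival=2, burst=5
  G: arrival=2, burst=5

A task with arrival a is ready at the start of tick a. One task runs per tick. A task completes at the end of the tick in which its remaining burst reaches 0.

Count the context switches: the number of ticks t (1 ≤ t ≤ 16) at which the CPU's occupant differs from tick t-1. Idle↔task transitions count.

t=0: L0/L1/L2 = A/-/- → run A
t=1: L0/L1/L2 = A/-/- → run A
t=2: L0/L1/L2 = AEG/-/- → run A
t=3: L0/L1/L2 = AEG/-/- → run A
t=4: L0/L1/L2 = EG/A/- → run E
t=5: L0/L1/L2 = EG/A/- → run E
t=6: L0/L1/L2 = EG/A/- → run E
t=7: L0/L1/L2 = EG/A/- → run E
t=8: L0/L1/L2 = G/AE/- → run G
t=9: L0/L1/L2 = G/AE/- → run G
t=10: L0/L1/L2 = G/AE/- → run G
t=11: L0/L1/L2 = G/AE/- → run G
t=12: L0/L1/L2 = -/AEG/- → run A
t=13: L0/L1/L2 = -/EG/- → run E
t=14: L0/L1/L2 = -/G/- → run G
t=15: (idle)
t=16: (idle)

context switches = 6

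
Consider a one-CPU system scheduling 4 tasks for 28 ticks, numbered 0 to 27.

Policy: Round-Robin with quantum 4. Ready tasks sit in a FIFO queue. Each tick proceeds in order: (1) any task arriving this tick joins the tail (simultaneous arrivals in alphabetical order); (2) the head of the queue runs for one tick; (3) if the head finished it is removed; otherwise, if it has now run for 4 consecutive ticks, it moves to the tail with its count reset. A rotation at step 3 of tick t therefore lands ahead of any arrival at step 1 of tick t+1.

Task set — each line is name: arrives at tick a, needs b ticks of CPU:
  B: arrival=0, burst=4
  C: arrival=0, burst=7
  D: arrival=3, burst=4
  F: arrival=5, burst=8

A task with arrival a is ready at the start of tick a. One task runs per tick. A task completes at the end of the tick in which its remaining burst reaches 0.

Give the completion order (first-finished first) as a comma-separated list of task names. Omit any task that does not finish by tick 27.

t=0: queue=[B,C] q_used=0 → run B
t=1: queue=[B,C] q_used=1 → run B
t=2: queue=[B,C] q_used=2 → run B
t=3: queue=[B,C,D] q_used=3 → run B
t=4: queue=[C,D] q_used=0 → run C
t=5: queue=[C,D,F] q_used=1 → run C
t=6: queue=[C,D,F] q_used=2 → run C
t=7: queue=[C,D,F] q_used=3 → run C
t=8: queue=[D,F,C] q_used=0 → run D
t=9: queue=[D,F,C] q_used=1 → run D
t=10: queue=[D,F,C] q_used=2 → run D
t=11: queue=[D,F,C] q_used=3 → run D
t=12: queue=[F,C] q_used=0 → run F
t=13: queue=[F,C] q_used=1 → run F
t=14: queue=[F,C] q_used=2 → run F
t=15: queue=[F,C] q_used=3 → run F
t=16: queue=[C,F] q_used=0 → run C
t=17: queue=[C,F] q_used=1 → run C
t=18: queue=[C,F] q_used=2 → run C
t=19: queue=[F] q_used=0 → run F
t=20: queue=[F] q_used=1 → run F
t=21: queue=[F] q_used=2 → run F
t=22: queue=[F] q_used=3 → run F
t=23: (idle)
t=24: (idle)
t=25: (idle)
t=26: (idle)
t=27: (idle)

completion order = B, D, C, F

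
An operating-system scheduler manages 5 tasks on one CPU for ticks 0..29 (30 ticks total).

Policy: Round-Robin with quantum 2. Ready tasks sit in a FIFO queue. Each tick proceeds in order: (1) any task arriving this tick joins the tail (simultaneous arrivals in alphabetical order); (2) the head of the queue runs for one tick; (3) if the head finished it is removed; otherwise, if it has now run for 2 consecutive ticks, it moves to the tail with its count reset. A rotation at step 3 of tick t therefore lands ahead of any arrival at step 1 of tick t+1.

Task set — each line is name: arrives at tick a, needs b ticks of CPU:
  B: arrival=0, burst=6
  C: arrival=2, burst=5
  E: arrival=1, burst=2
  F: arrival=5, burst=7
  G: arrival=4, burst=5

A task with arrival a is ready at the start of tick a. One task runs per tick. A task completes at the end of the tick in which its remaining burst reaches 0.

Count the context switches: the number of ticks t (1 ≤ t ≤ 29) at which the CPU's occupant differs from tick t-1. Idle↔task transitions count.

context switches = 13

t=0: queue=[B] q_used=0 → run B
t=1: queue=[B,E] q_used=1 → run B
t=2: queue=[E,B,C] q_used=0 → run E
t=3: queue=[E,B,C] q_used=1 → run E
t=4: queue=[B,C,G] q_used=0 → run B
t=5: queue=[B,C,G,F] q_used=1 → run B
t=6: queue=[C,G,F,B] q_used=0 → run C
t=7: queue=[C,G,F,B] q_used=1 → run C
t=8: queue=[G,F,B,C] q_used=0 → run G
t=9: queue=[G,F,B,C] q_used=1 → run G
t=10: queue=[F,B,C,G] q_used=0 → run F
t=11: queue=[F,B,C,G] q_used=1 → run F
t=12: queue=[B,C,G,F] q_used=0 → run B
t=13: queue=[B,C,G,F] q_used=1 → run B
t=14: queue=[C,G,F] q_used=0 → run C
t=15: queue=[C,G,F] q_used=1 → run C
t=16: queue=[G,F,C] q_used=0 → run G
t=17: queue=[G,F,C] q_used=1 → run G
t=18: queue=[F,C,G] q_used=0 → run F
t=19: queue=[F,C,G] q_used=1 → run F
t=20: queue=[C,G,F] q_used=0 → run C
t=21: queue=[G,F] q_used=0 → run G
t=22: queue=[F] q_used=0 → run F
t=23: queue=[F] q_used=1 → run F
t=24: queue=[F] q_used=0 → run F
t=25: (idle)
t=26: (idle)
t=27: (idle)
t=28: (idle)
t=29: (idle)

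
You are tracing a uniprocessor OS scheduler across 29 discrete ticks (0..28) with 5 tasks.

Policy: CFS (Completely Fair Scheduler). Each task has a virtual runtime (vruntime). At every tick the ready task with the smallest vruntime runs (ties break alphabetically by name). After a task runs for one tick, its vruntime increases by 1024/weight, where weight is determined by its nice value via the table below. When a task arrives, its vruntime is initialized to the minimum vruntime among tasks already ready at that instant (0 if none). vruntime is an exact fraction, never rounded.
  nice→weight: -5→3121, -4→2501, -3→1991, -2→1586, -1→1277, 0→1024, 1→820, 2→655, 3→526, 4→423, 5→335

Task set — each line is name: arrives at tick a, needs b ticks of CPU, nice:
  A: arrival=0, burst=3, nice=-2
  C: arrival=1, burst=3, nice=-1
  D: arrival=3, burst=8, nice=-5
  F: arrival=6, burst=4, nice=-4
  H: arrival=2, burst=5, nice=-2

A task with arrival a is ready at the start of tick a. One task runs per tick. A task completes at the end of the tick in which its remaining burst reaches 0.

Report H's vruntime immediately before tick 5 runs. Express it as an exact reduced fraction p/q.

vruntime(H, start of tick 5) = 1024/793

t=0: vr[A=0] → run A
t=1: vr[A=512/793 C=512/793] → run A
t=2: vr[A=1024/793 C=512/793 H=512/793] → run C
t=3: vr[A=1024/793 C=1465856/1012661 D=512/793 H=512/793] → run D
t=4: vr[A=1024/793 C=1465856/1012661 D=2409984/2474953 H=512/793] → run H
t=5: vr[A=1024/793 C=1465856/1012661 D=2409984/2474953 H=1024/793] → run D
t=6: vr[A=1024/793 C=1465856/1012661 D=3222016/2474953 F=1024/793 H=1024/793] → run A
t=7: vr[C=1465856/1012661 D=3222016/2474953 F=1024/793 H=1024/793] → run F
t=8: vr[C=1465856/1012661 D=3222016/2474953 F=55296/32513 H=1024/793] → run H
t=9: vr[C=1465856/1012661 D=3222016/2474953 F=55296/32513 H=1536/793] → run D
t=10: vr[C=1465856/1012661 D=4034048/2474953 F=55296/32513 H=1536/793] → run C
t=11: vr[C=2277888/1012661 D=4034048/2474953 F=55296/32513 H=1536/793] → run D
t=12: vr[C=2277888/1012661 D=4846080/2474953 F=55296/32513 H=1536/793] → run F
t=13: vr[C=2277888/1012661 D=4846080/2474953 F=68608/32513 H=1536/793] → run H
t=14: vr[C=2277888/1012661 D=4846080/2474953 F=68608/32513 H=2048/793] → run D
t=15: vr[C=2277888/1012661 D=5658112/2474953 F=68608/32513 H=2048/793] → run F
t=16: vr[C=2277888/1012661 D=5658112/2474953 F=81920/32513 H=2048/793] → run C
t=17: vr[D=5658112/2474953 F=81920/32513 H=2048/793] → run D
t=18: vr[D=6470144/2474953 F=81920/32513 H=2048/793] → run F
t=19: vr[D=6470144/2474953 H=2048/793] → run H
t=20: vr[D=6470144/2474953 H=2560/793] → run D
t=21: vr[D=7282176/2474953 H=2560/793] → run D
t=22: vr[H=2560/793] → run H
t=23: (idle)
t=24: (idle)
t=25: (idle)
t=26: (idle)
t=27: (idle)
t=28: (idle)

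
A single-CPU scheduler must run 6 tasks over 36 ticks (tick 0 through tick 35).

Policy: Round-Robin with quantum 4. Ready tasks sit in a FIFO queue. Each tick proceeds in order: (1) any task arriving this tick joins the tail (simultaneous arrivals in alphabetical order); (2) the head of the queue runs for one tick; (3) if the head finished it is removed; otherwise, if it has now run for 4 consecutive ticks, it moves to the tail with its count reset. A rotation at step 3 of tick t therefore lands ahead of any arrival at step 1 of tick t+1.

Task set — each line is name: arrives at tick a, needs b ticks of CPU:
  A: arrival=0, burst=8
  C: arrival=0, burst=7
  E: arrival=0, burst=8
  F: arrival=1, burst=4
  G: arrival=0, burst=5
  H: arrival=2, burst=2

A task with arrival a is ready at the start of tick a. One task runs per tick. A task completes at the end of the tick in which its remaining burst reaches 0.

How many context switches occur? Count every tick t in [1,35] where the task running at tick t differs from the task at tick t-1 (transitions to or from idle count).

t=0: queue=[A,C,E,G] q_used=0 → run A
t=1: queue=[A,C,E,G,F] q_used=1 → run A
t=2: queue=[A,C,E,G,F,H] q_used=2 → run A
t=3: queue=[A,C,E,G,F,H] q_used=3 → run A
t=4: queue=[C,E,G,F,H,A] q_used=0 → run C
t=5: queue=[C,E,G,F,H,A] q_used=1 → run C
t=6: queue=[C,E,G,F,H,A] q_used=2 → run C
t=7: queue=[C,E,G,F,H,A] q_used=3 → run C
t=8: queue=[E,G,F,H,A,C] q_used=0 → run E
t=9: queue=[E,G,F,H,A,C] q_used=1 → run E
t=10: queue=[E,G,F,H,A,C] q_used=2 → run E
t=11: queue=[E,G,F,H,A,C] q_used=3 → run E
t=12: queue=[G,F,H,A,C,E] q_used=0 → run G
t=13: queue=[G,F,H,A,C,E] q_used=1 → run G
t=14: queue=[G,F,H,A,C,E] q_used=2 → run G
t=15: queue=[G,F,H,A,C,E] q_used=3 → run G
t=16: queue=[F,H,A,C,E,G] q_used=0 → run F
t=17: queue=[F,H,A,C,E,G] q_used=1 → run F
t=18: queue=[F,H,A,C,E,G] q_used=2 → run F
t=19: queue=[F,H,A,C,E,G] q_used=3 → run F
t=20: queue=[H,A,C,E,G] q_used=0 → run H
t=21: queue=[H,A,C,E,G] q_used=1 → run H
t=22: queue=[A,C,E,G] q_used=0 → run A
t=23: queue=[A,C,E,G] q_used=1 → run A
t=24: queue=[A,C,E,G] q_used=2 → run A
t=25: queue=[A,C,E,G] q_used=3 → run A
t=26: queue=[C,E,G] q_used=0 → run C
t=27: queue=[C,E,G] q_used=1 → run C
t=28: queue=[C,E,G] q_used=2 → run C
t=29: queue=[E,G] q_used=0 → run E
t=30: queue=[E,G] q_used=1 → run E
t=31: queue=[E,G] q_used=2 → run E
t=32: queue=[E,G] q_used=3 → run E
t=33: queue=[G] q_used=0 → run G
t=34: (idle)
t=35: (idle)

context switches = 10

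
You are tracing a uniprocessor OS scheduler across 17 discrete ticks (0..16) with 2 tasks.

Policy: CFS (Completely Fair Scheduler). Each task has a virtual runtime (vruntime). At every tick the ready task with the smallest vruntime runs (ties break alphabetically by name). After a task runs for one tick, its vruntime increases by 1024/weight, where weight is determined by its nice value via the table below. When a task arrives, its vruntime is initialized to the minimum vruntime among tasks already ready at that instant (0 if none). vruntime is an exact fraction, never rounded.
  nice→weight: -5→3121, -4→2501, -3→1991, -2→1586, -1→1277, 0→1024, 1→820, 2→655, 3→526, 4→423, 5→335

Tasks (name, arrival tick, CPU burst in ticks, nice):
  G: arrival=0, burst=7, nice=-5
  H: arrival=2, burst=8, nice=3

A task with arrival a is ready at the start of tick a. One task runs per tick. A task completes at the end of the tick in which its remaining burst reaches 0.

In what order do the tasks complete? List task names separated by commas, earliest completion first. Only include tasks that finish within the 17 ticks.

completion order = G, H

t=0: vr[G=0] → run G
t=1: vr[G=1024/3121] → run G
t=2: vr[G=2048/3121 H=2048/3121] → run G
t=3: vr[G=3072/3121 H=2048/3121] → run H
t=4: vr[G=3072/3121 H=2136576/820823] → run G
t=5: vr[G=4096/3121 H=2136576/820823] → run G
t=6: vr[G=5120/3121 H=2136576/820823] → run G
t=7: vr[G=6144/3121 H=2136576/820823] → run G
t=8: vr[H=2136576/820823] → run H
t=9: vr[H=3734528/820823] → run H
t=10: vr[H=5332480/820823] → run H
t=11: vr[H=6930432/820823] → run H
t=12: vr[H=8528384/820823] → run H
t=13: vr[H=10126336/820823] → run H
t=14: vr[H=11724288/820823] → run H
t=15: (idle)
t=16: (idle)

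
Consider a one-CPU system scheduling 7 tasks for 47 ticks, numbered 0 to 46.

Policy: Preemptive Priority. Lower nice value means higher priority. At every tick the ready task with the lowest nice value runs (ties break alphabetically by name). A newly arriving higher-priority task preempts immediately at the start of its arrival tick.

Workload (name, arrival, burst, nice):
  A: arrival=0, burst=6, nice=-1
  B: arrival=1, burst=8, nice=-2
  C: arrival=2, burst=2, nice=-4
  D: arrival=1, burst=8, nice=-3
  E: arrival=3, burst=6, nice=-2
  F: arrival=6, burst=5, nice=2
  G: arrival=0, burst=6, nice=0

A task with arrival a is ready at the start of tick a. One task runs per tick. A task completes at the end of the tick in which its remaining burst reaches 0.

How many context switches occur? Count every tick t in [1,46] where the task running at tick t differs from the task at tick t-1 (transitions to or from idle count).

context switches = 9

t=0: ready={A,G} → run A
t=1: ready={A,B,D,G} → run D
t=2: ready={A,B,C,D,G} → run C
t=3: ready={A,B,C,D,E,G} → run C
t=4: ready={A,B,D,E,G} → run D
t=5: ready={A,B,D,E,G} → run D
t=6: ready={A,B,D,E,F,G} → run D
t=7: ready={A,B,D,E,F,G} → run D
t=8: ready={A,B,D,E,F,G} → run D
t=9: ready={A,B,D,E,F,G} → run D
t=10: ready={A,B,D,E,F,G} → run D
t=11: ready={A,B,E,F,G} → run B
t=12: ready={A,B,E,F,G} → run B
t=13: ready={A,B,E,F,G} → run B
t=14: ready={A,B,E,F,G} → run B
t=15: ready={A,B,E,F,G} → run B
t=16: ready={A,B,E,F,G} → run B
t=17: ready={A,B,E,F,G} → run B
t=18: ready={A,B,E,F,G} → run B
t=19: ready={A,E,F,G} → run E
t=20: ready={A,E,F,G} → run E
t=21: ready={A,E,F,G} → run E
t=22: ready={A,E,F,G} → run E
t=23: ready={A,E,F,G} → run E
t=24: ready={A,E,F,G} → run E
t=25: ready={A,F,G} → run A
t=26: ready={A,F,G} → run A
t=27: ready={A,F,G} → run A
t=28: ready={A,F,G} → run A
t=29: ready={A,F,G} → run A
t=30: ready={F,G} → run G
t=31: ready={F,G} → run G
t=32: ready={F,G} → run G
t=33: ready={F,G} → run G
t=34: ready={F,G} → run G
t=35: ready={F,G} → run G
t=36: ready={F} → run F
t=37: ready={F} → run F
t=38: ready={F} → run F
t=39: ready={F} → run F
t=40: ready={F} → run F
t=41: (idle)
t=42: (idle)
t=43: (idle)
t=44: (idle)
t=45: (idle)
t=46: (idle)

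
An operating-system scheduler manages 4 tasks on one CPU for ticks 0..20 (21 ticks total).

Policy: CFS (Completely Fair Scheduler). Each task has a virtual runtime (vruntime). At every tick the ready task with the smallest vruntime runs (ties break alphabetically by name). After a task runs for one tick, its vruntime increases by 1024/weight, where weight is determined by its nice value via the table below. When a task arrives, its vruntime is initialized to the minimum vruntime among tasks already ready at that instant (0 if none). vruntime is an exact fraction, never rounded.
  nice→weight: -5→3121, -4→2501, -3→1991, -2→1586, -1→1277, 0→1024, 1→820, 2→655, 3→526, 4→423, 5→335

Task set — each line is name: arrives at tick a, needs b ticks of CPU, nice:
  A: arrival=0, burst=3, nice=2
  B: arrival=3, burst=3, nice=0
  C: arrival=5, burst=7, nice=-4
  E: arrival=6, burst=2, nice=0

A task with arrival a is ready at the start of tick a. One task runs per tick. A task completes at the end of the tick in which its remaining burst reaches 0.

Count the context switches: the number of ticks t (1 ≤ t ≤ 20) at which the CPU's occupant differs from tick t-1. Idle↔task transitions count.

context switches = 7

t=0: vr[A=0] → run A
t=1: vr[A=1024/655] → run A
t=2: vr[A=2048/655] → run A
t=3: vr[B=0] → run B
t=4: vr[B=1] → run B
t=5: vr[B=2 C=2] → run B
t=6: vr[C=2 E=2] → run C
t=7: vr[C=6026/2501 E=2] → run E
t=8: vr[C=6026/2501 E=3] → run C
t=9: vr[C=7050/2501 E=3] → run C
t=10: vr[C=8074/2501 E=3] → run E
t=11: vr[C=8074/2501] → run C
t=12: vr[C=9098/2501] → run C
t=13: vr[C=10122/2501] → run C
t=14: vr[C=11146/2501] → run C
t=15: (idle)
t=16: (idle)
t=17: (idle)
t=18: (idle)
t=19: (idle)
t=20: (idle)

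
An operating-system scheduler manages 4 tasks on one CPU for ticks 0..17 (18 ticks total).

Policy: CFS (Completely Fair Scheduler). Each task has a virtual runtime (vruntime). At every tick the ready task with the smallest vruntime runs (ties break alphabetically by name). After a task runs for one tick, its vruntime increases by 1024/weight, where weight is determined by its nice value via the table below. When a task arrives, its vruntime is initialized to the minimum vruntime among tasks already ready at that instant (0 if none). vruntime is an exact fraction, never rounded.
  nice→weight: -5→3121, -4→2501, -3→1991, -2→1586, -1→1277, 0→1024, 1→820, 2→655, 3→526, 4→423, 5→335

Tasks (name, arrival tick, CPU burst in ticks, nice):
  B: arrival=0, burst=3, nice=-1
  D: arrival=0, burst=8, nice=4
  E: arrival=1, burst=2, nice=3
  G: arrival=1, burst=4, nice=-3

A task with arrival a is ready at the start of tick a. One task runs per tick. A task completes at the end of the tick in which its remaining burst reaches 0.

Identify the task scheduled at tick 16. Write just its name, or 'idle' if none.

running at tick 16 = D

t=0: vr[B=0 D=0] → run B
t=1: vr[B=1024/1277 D=0 E=0 G=0] → run D
t=2: vr[B=1024/1277 D=1024/423 E=0 G=0] → run E
t=3: vr[B=1024/1277 D=1024/423 E=512/263 G=0] → run G
t=4: vr[B=1024/1277 D=1024/423 E=512/263 G=1024/1991] → run G
t=5: vr[B=1024/1277 D=1024/423 E=512/263 G=2048/1991] → run B
t=6: vr[B=2048/1277 D=1024/423 E=512/263 G=2048/1991] → run G
t=7: vr[B=2048/1277 D=1024/423 E=512/263 G=3072/1991] → run G
t=8: vr[B=2048/1277 D=1024/423 E=512/263] → run B
t=9: vr[D=1024/423 E=512/263] → run E
t=10: vr[D=1024/423] → run D
t=11: vr[D=2048/423] → run D
t=12: vr[D=1024/141] → run D
t=13: vr[D=4096/423] → run D
t=14: vr[D=5120/423] → run D
t=15: vr[D=2048/141] → run D
t=16: vr[D=7168/423] → run D
t=17: (idle)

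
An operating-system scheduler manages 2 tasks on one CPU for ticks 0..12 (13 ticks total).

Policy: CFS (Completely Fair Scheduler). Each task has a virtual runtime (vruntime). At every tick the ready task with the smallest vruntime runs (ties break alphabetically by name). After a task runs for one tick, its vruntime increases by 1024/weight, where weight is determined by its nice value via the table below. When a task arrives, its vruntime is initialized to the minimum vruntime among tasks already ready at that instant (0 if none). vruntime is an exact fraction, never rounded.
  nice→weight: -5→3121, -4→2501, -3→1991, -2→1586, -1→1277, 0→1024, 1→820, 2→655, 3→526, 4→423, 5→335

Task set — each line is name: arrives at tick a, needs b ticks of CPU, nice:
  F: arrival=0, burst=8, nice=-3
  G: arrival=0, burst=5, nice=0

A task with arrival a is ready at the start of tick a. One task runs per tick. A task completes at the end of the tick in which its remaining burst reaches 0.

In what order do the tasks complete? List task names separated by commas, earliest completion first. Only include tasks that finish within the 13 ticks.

completion order = F, G

t=0: vr[F=0 G=0] → run F
t=1: vr[F=1024/1991 G=0] → run G
t=2: vr[F=1024/1991 G=1] → run F
t=3: vr[F=2048/1991 G=1] → run G
t=4: vr[F=2048/1991 G=2] → run F
t=5: vr[F=3072/1991 G=2] → run F
t=6: vr[F=4096/1991 G=2] → run G
t=7: vr[F=4096/1991 G=3] → run F
t=8: vr[F=5120/1991 G=3] → run F
t=9: vr[F=6144/1991 G=3] → run G
t=10: vr[F=6144/1991 G=4] → run F
t=11: vr[F=7168/1991 G=4] → run F
t=12: vr[G=4] → run G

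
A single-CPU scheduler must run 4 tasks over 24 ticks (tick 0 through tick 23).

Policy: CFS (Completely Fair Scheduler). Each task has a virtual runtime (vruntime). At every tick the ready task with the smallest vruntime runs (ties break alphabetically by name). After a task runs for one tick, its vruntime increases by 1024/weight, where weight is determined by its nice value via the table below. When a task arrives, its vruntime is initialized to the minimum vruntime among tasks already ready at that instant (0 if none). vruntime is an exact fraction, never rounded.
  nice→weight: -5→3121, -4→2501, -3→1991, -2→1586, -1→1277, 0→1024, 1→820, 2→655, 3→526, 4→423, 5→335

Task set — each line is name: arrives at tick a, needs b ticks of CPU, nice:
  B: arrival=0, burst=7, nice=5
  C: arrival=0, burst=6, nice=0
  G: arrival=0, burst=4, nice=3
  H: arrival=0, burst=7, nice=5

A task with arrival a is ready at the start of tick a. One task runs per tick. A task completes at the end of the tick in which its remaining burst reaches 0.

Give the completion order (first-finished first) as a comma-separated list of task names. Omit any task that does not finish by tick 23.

completion order = C, G, B, H

t=0: vr[B=0 C=0 G=0 H=0] → run B
t=1: vr[B=1024/335 C=0 G=0 H=0] → run C
t=2: vr[B=1024/335 C=1 G=0 H=0] → run G
t=3: vr[B=1024/335 C=1 G=512/263 H=0] → run H
t=4: vr[B=1024/335 C=1 G=512/263 H=1024/335] → run C
t=5: vr[B=1024/335 C=2 G=512/263 H=1024/335] → run G
t=6: vr[B=1024/335 C=2 G=1024/263 H=1024/335] → run C
t=7: vr[B=1024/335 C=3 G=1024/263 H=1024/335] → run C
t=8: vr[B=1024/335 C=4 G=1024/263 H=1024/335] → run B
t=9: vr[B=2048/335 C=4 G=1024/263 H=1024/335] → run H
t=10: vr[B=2048/335 C=4 G=1024/263 H=2048/335] → run G
t=11: vr[B=2048/335 C=4 G=1536/263 H=2048/335] → run C
t=12: vr[B=2048/335 C=5 G=1536/263 H=2048/335] → run C
t=13: vr[B=2048/335 G=1536/263 H=2048/335] → run G
t=14: vr[B=2048/335 H=2048/335] → run B
t=15: vr[B=3072/335 H=2048/335] → run H
t=16: vr[B=3072/335 H=3072/335] → run B
t=17: vr[B=4096/335 H=3072/335] → run H
t=18: vr[B=4096/335 H=4096/335] → run B
t=19: vr[B=1024/67 H=4096/335] → run H
t=20: vr[B=1024/67 H=1024/67] → run B
t=21: vr[B=6144/335 H=1024/67] → run H
t=22: vr[B=6144/335 H=6144/335] → run B
t=23: vr[H=6144/335] → run H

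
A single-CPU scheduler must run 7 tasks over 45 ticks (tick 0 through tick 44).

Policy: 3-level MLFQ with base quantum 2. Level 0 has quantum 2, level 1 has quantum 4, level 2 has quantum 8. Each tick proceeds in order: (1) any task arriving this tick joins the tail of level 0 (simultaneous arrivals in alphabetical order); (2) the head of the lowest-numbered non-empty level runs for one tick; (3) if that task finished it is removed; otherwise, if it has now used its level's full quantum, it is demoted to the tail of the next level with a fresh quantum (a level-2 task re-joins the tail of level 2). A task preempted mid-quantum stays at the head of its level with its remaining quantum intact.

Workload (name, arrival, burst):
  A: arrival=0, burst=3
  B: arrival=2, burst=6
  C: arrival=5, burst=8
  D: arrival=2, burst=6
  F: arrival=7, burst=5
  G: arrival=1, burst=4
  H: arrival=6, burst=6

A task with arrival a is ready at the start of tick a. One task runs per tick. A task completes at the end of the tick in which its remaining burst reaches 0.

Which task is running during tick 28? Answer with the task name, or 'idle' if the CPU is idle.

running at tick 28 = C

t=0: L0/L1/L2 = A/-/- → run A
t=1: L0/L1/L2 = AG/-/- → run A
t=2: L0/L1/L2 = GBD/A/- → run G
t=3: L0/L1/L2 = GBD/A/- → run G
t=4: L0/L1/L2 = BD/AG/- → run B
t=5: L0/L1/L2 = BDC/AG/- → run B
t=6: L0/L1/L2 = DCH/AGB/- → run D
t=7: L0/L1/L2 = DCHF/AGB/- → run D
t=8: L0/L1/L2 = CHF/AGBD/- → run C
t=9: L0/L1/L2 = CHF/AGBD/- → run C
t=10: L0/L1/L2 = HF/AGBDC/- → run H
t=11: L0/L1/L2 = HF/AGBDC/- → run H
t=12: L0/L1/L2 = F/AGBDCH/- → run F
t=13: L0/L1/L2 = F/AGBDCH/- → run F
t=14: L0/L1/L2 = -/AGBDCHF/- → run A
t=15: L0/L1/L2 = -/GBDCHF/- → run G
t=16: L0/L1/L2 = -/GBDCHF/- → run G
t=17: L0/L1/L2 = -/BDCHF/- → run B
t=18: L0/L1/L2 = -/BDCHF/- → run B
t=19: L0/L1/L2 = -/BDCHF/- → run B
t=20: L0/L1/L2 = -/BDCHF/- → run B
t=21: L0/L1/L2 = -/DCHF/- → run D
t=22: L0/L1/L2 = -/DCHF/- → run D
t=23: L0/L1/L2 = -/DCHF/- → run D
t=24: L0/L1/L2 = -/DCHF/- → run D
t=25: L0/L1/L2 = -/CHF/- → run C
t=26: L0/L1/L2 = -/CHF/- → run C
t=27: L0/L1/L2 = -/CHF/- → run C
t=28: L0/L1/L2 = -/CHF/- → run C
t=29: L0/L1/L2 = -/HF/C → run H
t=30: L0/L1/L2 = -/HF/C → run H
t=31: L0/L1/L2 = -/HF/C → run H
t=32: L0/L1/L2 = -/HF/C → run H
t=33: L0/L1/L2 = -/F/C → run F
t=34: L0/L1/L2 = -/F/C → run F
t=35: L0/L1/L2 = -/F/C → run F
t=36: L0/L1/L2 = -/-/C → run C
t=37: L0/L1/L2 = -/-/C → run C
t=38: (idle)
t=39: (idle)
t=40: (idle)
t=41: (idle)
t=42: (idle)
t=43: (idle)
t=44: (idle)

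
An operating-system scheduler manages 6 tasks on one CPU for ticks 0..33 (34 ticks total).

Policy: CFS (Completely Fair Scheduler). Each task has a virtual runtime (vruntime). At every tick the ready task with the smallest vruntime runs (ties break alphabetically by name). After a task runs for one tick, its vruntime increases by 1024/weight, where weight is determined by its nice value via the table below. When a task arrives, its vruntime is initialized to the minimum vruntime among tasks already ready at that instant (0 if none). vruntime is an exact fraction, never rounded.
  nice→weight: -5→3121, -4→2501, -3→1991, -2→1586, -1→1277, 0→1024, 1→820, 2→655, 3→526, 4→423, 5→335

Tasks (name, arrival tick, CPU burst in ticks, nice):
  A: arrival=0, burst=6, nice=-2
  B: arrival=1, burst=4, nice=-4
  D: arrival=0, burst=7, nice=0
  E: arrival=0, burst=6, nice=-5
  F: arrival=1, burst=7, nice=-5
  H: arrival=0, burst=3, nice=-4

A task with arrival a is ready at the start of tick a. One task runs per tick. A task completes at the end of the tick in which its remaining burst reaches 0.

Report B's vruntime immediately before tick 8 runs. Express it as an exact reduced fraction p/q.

t=0: vr[A=0 D=0 E=0 H=0] → run A
t=1: vr[A=512/793 B=0 D=0 E=0 F=0 H=0] → run B
t=2: vr[A=512/793 B=1024/2501 D=0 E=0 F=0 H=0] → run D
t=3: vr[A=512/793 B=1024/2501 D=1 E=0 F=0 H=0] → run E
t=4: vr[A=512/793 B=1024/2501 D=1 E=1024/3121 F=0 H=0] → run F
t=5: vr[A=512/793 B=1024/2501 D=1 E=1024/3121 F=1024/3121 H=0] → run H
t=6: vr[A=512/793 B=1024/2501 D=1 E=1024/3121 F=1024/3121 H=1024/2501] → run E
t=7: vr[A=512/793 B=1024/2501 D=1 E=2048/3121 F=1024/3121 H=1024/2501] → run F
t=8: vr[A=512/793 B=1024/2501 D=1 E=2048/3121 F=2048/3121 H=1024/2501] → run B
t=9: vr[A=512/793 B=2048/2501 D=1 E=2048/3121 F=2048/3121 H=1024/2501] → run H
t=10: vr[A=512/793 B=2048/2501 D=1 E=2048/3121 F=2048/3121 H=2048/2501] → run A
t=11: vr[A=1024/793 B=2048/2501 D=1 E=2048/3121 F=2048/3121 H=2048/2501] → run E
t=12: vr[A=1024/793 B=2048/2501 D=1 E=3072/3121 F=2048/3121 H=2048/2501] → run F
t=13: vr[A=1024/793 B=2048/2501 D=1 E=3072/3121 F=3072/3121 H=2048/2501] → run B
t=14: vr[A=1024/793 B=3072/2501 D=1 E=3072/3121 F=3072/3121 H=2048/2501] → run H
t=15: vr[A=1024/793 B=3072/2501 D=1 E=3072/3121 F=3072/3121] → run E
t=16: vr[A=1024/793 B=3072/2501 D=1 E=4096/3121 F=3072/3121] → run F
t=17: vr[A=1024/793 B=3072/2501 D=1 E=4096/3121 F=4096/3121] → run D
t=18: vr[A=1024/793 B=3072/2501 D=2 E=4096/3121 F=4096/3121] → run B
t=19: vr[A=1024/793 D=2 E=4096/3121 F=4096/3121] → run A
t=20: vr[A=1536/793 D=2 E=4096/3121 F=4096/3121] → run E
t=21: vr[A=1536/793 D=2 E=5120/3121 F=4096/3121] → run F
t=22: vr[A=1536/793 D=2 E=5120/3121 F=5120/3121] → run E
t=23: vr[A=1536/793 D=2 F=5120/3121] → run F
t=24: vr[A=1536/793 D=2 F=6144/3121] → run A
t=25: vr[A=2048/793 D=2 F=6144/3121] → run F
t=26: vr[A=2048/793 D=2] → run D
t=27: vr[A=2048/793 D=3] → run A
t=28: vr[A=2560/793 D=3] → run D
t=29: vr[A=2560/793 D=4] → run A
t=30: vr[D=4] → run D
t=31: vr[D=5] → run D
t=32: vr[D=6] → run D
t=33: (idle)

vruntime(B, start of tick 8) = 1024/2501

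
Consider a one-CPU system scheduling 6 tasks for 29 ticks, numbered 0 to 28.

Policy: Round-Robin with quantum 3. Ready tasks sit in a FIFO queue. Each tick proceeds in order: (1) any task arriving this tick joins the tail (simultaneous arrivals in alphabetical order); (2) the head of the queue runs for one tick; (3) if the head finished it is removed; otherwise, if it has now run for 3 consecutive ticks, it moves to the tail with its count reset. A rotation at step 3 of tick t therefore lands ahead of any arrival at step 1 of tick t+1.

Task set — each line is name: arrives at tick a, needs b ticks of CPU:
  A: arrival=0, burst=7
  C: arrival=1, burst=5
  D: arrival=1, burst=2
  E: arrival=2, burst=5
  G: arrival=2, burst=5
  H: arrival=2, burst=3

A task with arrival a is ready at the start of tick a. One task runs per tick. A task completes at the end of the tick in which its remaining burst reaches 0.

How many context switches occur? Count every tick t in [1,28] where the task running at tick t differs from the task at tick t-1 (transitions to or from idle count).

context switches = 11

t=0: queue=[A] q_used=0 → run A
t=1: queue=[A,C,D] q_used=1 → run A
t=2: queue=[A,C,D,E,G,H] q_used=2 → run A
t=3: queue=[C,D,E,G,H,A] q_used=0 → run C
t=4: queue=[C,D,E,G,H,A] q_used=1 → run C
t=5: queue=[C,D,E,G,H,A] q_used=2 → run C
t=6: queue=[D,E,G,H,A,C] q_used=0 → run D
t=7: queue=[D,E,G,H,A,C] q_used=1 → run D
t=8: queue=[E,G,H,A,C] q_used=0 → run E
t=9: queue=[E,G,H,A,C] q_used=1 → run E
t=10: queue=[E,G,H,A,C] q_used=2 → run E
t=11: queue=[G,H,A,C,E] q_used=0 → run G
t=12: queue=[G,H,A,C,E] q_used=1 → run G
t=13: queue=[G,H,A,C,E] q_used=2 → run G
t=14: queue=[H,A,C,E,G] q_used=0 → run H
t=15: queue=[H,A,C,E,G] q_used=1 → run H
t=16: queue=[H,A,C,E,G] q_used=2 → run H
t=17: queue=[A,C,E,G] q_used=0 → run A
t=18: queue=[A,C,E,G] q_used=1 → run A
t=19: queue=[A,C,E,G] q_used=2 → run A
t=20: queue=[C,E,G,A] q_used=0 → run C
t=21: queue=[C,E,G,A] q_used=1 → run C
t=22: queue=[E,G,A] q_used=0 → run E
t=23: queue=[E,G,A] q_used=1 → run E
t=24: queue=[G,A] q_used=0 → run G
t=25: queue=[G,A] q_used=1 → run G
t=26: queue=[A] q_used=0 → run A
t=27: (idle)
t=28: (idle)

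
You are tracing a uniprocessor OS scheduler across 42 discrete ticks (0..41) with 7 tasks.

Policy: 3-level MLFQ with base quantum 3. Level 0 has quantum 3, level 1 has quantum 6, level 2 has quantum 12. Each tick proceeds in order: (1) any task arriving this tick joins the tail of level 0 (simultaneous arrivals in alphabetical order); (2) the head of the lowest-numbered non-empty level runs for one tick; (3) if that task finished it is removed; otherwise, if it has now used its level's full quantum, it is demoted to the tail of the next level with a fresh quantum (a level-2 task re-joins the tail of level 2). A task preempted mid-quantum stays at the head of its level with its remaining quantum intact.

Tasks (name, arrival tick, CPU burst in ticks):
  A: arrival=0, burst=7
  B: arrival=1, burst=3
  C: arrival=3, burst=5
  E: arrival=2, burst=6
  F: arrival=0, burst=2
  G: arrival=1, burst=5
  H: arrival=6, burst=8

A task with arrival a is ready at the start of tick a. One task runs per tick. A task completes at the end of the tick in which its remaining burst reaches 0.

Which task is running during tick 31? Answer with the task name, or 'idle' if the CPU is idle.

running at tick 31 = H

t=0: L0/L1/L2 = AF/-/- → run A
t=1: L0/L1/L2 = AFBG/-/- → run A
t=2: L0/L1/L2 = AFBGE/-/- → run A
t=3: L0/L1/L2 = FBGEC/A/- → run F
t=4: L0/L1/L2 = FBGEC/A/- → run F
t=5: L0/L1/L2 = BGEC/A/- → run B
t=6: L0/L1/L2 = BGECH/A/- → run B
t=7: L0/L1/L2 = BGECH/A/- → run B
t=8: L0/L1/L2 = GECH/A/- → run G
t=9: L0/L1/L2 = GECH/A/- → run G
t=10: L0/L1/L2 = GECH/A/- → run G
t=11: L0/L1/L2 = ECH/AG/- → run E
t=12: L0/L1/L2 = ECH/AG/- → run E
t=13: L0/L1/L2 = ECH/AG/- → run E
t=14: L0/L1/L2 = CH/AGE/- → run C
t=15: L0/L1/L2 = CH/AGE/- → run C
t=16: L0/L1/L2 = CH/AGE/- → run C
t=17: L0/L1/L2 = H/AGEC/- → run H
t=18: L0/L1/L2 = H/AGEC/- → run H
t=19: L0/L1/L2 = H/AGEC/- → run H
t=20: L0/L1/L2 = -/AGECH/- → run A
t=21: L0/L1/L2 = -/AGECH/- → run A
t=22: L0/L1/L2 = -/AGECH/- → run A
t=23: L0/L1/L2 = -/AGECH/- → run A
t=24: L0/L1/L2 = -/GECH/- → run G
t=25: L0/L1/L2 = -/GECH/- → run G
t=26: L0/L1/L2 = -/ECH/- → run E
t=27: L0/L1/L2 = -/ECH/- → run E
t=28: L0/L1/L2 = -/ECH/- → run E
t=29: L0/L1/L2 = -/CH/- → run C
t=30: L0/L1/L2 = -/CH/- → run C
t=31: L0/L1/L2 = -/H/- → run H
t=32: L0/L1/L2 = -/H/- → run H
t=33: L0/L1/L2 = -/H/- → run H
t=34: L0/L1/L2 = -/H/- → run H
t=35: L0/L1/L2 = -/H/- → run H
t=36: (idle)
t=37: (idle)
t=38: (idle)
t=39: (idle)
t=40: (idle)
t=41: (idle)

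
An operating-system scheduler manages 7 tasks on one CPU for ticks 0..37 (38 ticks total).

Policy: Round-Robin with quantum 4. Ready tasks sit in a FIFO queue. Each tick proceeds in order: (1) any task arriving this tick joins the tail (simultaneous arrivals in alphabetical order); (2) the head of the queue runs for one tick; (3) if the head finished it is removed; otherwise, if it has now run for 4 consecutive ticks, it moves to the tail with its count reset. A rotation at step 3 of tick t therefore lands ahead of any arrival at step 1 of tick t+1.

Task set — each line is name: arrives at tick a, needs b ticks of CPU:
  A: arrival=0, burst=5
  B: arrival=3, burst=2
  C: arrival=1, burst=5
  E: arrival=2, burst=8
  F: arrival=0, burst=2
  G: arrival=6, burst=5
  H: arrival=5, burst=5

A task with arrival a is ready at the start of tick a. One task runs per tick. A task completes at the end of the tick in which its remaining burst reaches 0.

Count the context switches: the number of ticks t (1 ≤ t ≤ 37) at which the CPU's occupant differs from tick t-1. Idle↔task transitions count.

context switches = 12

t=0: queue=[A,F] q_used=0 → run A
t=1: queue=[A,F,C] q_used=1 → run A
t=2: queue=[A,F,C,E] q_used=2 → run A
t=3: queue=[A,F,C,E,B] q_used=3 → run A
t=4: queue=[F,C,E,B,A] q_used=0 → run F
t=5: queue=[F,C,E,B,A,H] q_used=1 → run F
t=6: queue=[C,E,B,A,H,G] q_used=0 → run C
t=7: queue=[C,E,B,A,H,G] q_used=1 → run C
t=8: queue=[C,E,B,A,H,G] q_used=2 → run C
t=9: queue=[C,E,B,A,H,G] q_used=3 → run C
t=10: queue=[E,B,A,H,G,C] q_used=0 → run E
t=11: queue=[E,B,A,H,G,C] q_used=1 → run E
t=12: queue=[E,B,A,H,G,C] q_used=2 → run E
t=13: queue=[E,B,A,H,G,C] q_used=3 → run E
t=14: queue=[B,A,H,G,C,E] q_used=0 → run B
t=15: queue=[B,A,H,G,C,E] q_used=1 → run B
t=16: queue=[A,H,G,C,E] q_used=0 → run A
t=17: queue=[H,G,C,E] q_used=0 → run H
t=18: queue=[H,G,C,E] q_used=1 → run H
t=19: queue=[H,G,C,E] q_used=2 → run H
t=20: queue=[H,G,C,E] q_used=3 → run H
t=21: queue=[G,C,E,H] q_used=0 → run G
t=22: queue=[G,C,E,H] q_used=1 → run G
t=23: queue=[G,C,E,H] q_used=2 → run G
t=24: queue=[G,C,E,H] q_used=3 → run G
t=25: queue=[C,E,H,G] q_used=0 → run C
t=26: queue=[E,H,G] q_used=0 → run E
t=27: queue=[E,H,G] q_used=1 → run E
t=28: queue=[E,H,G] q_used=2 → run E
t=29: queue=[E,H,G] q_used=3 → run E
t=30: queue=[H,G] q_used=0 → run H
t=31: queue=[G] q_used=0 → run G
t=32: (idle)
t=33: (idle)
t=34: (idle)
t=35: (idle)
t=36: (idle)
t=37: (idle)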